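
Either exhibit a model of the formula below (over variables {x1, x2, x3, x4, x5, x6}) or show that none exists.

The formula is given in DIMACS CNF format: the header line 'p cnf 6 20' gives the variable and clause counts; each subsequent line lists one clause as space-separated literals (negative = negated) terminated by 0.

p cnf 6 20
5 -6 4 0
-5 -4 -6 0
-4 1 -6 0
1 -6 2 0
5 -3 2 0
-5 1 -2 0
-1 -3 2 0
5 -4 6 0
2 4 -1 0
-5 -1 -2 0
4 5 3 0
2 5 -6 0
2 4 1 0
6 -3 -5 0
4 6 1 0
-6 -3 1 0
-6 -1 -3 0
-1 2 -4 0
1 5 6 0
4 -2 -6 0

x1: True; x2: True; x3: True; x4: False; x5: False; x6: False

Suppose x5 = False.
Suppose x6 = False.
Unit clause (¬x4) forces x4 = False.
Unit clause (x3) forces x3 = True.
Unit clause (x2) forces x2 = True.
Unit clause (x1) forces x1 = True.
Every clause now holds.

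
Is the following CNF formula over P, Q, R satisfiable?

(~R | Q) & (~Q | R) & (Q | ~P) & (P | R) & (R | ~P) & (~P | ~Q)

Satisfiable

Branch on R: set R = 1.
From the singleton clause (Q), Q = 1.
From the singleton clause (~P), P = 0.
All clauses are satisfied.
A satisfying assignment: P ↦ 0,  Q ↦ 1,  R ↦ 1.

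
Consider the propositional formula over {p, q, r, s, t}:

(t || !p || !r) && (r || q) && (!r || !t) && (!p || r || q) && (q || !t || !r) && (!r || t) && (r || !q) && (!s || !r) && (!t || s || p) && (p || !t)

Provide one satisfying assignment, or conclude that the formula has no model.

UNSATISFIABLE

Case r = true:
(!t) alone gives t = false.
That conflicts with the unit clause (t).
Backtrack on r: now try r = false.
(q) alone gives q = true.
That conflicts with the unit clause (!q).
Neither r = true nor r = false works.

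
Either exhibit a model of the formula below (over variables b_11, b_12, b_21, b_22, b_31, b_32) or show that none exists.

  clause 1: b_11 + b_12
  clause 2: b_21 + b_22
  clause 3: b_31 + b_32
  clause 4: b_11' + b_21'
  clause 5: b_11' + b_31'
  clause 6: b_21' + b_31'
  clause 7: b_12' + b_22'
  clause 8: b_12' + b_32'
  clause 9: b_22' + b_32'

Suppose b_11 = 1.
Unit clause (b_21') forces b_21 = 0.
Unit clause (b_22) forces b_22 = 1.
Unit clause (b_31') forces b_31 = 0.
Unit clause (b_32) forces b_32 = 1.
Now (b_32') is unsatisfied and unit — conflict.
Undo b_11 and try b_11 = 0.
Unit clause (b_12) forces b_12 = 1.
Unit clause (b_22') forces b_22 = 0.
Unit clause (b_21) forces b_21 = 1.
Unit clause (b_31') forces b_31 = 0.
Unit clause (b_32) forces b_32 = 1.
Now (b_32') is unsatisfied and unit — conflict.
Neither b_11 = 1 nor b_11 = 0 works.

UNSATISFIABLE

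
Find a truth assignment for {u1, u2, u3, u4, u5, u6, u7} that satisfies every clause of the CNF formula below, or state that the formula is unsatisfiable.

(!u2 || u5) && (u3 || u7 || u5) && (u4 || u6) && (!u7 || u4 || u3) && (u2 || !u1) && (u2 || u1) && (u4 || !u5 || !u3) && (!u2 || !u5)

UNSATISFIABLE

Try u2 = false.
Unit clause (!u1) forces u1 = false.
That conflicts with the unit clause (u1).
So u2 must be the other value — set u2 = true.
Unit clause (u5) forces u5 = true.
That conflicts with the unit clause (!u5).
Both values of u2 lead to a conflict.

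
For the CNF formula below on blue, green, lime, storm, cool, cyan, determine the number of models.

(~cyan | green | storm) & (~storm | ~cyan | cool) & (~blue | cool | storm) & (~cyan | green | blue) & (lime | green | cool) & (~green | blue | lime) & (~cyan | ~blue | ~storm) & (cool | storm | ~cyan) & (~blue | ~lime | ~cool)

20

There are 2^6 = 64 truth assignments over (blue, green, lime, storm, cool, cyan).
Split on lime. With lime = 1, the clauses containing lime are satisfied and ~lime drops from the rest; 12 of the 2^5 = 32 assignments to the other variables satisfy what remains.
With lime = 0, by the same count on the reduced clause set, 8 assignments work.
Total: 12 + 8 = 20.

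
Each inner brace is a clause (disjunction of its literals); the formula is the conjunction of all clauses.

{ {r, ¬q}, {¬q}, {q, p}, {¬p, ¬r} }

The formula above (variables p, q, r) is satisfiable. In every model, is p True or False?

Suppose p = False.
From the singleton clause (¬q), q = False.
That conflicts with the unit clause (q).
So every satisfying assignment has p = True.

True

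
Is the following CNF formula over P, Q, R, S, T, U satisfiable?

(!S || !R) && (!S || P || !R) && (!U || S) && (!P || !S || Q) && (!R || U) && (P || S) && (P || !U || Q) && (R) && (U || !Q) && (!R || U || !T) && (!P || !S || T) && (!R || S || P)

No

(R) alone gives R = true.
(!S) alone gives S = false.
(!U) alone gives U = false.
But (U) is also a unit clause — contradiction.
No assignment satisfies every clause.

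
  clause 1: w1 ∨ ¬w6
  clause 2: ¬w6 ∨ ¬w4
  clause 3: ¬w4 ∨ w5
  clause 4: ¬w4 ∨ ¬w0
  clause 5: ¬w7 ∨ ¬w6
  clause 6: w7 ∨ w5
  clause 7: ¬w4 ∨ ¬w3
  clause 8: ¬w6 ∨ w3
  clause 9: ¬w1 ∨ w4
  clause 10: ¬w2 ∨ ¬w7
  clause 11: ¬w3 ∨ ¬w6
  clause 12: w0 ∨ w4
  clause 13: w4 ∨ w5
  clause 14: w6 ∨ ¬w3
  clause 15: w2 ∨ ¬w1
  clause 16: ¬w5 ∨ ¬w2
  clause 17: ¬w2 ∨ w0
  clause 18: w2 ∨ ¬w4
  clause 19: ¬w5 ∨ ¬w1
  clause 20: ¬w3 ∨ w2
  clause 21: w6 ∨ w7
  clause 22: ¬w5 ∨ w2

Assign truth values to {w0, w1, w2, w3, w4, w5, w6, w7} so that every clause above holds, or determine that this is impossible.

Case w1 = True:
(w4) alone gives w4 = True.
(¬w6) alone gives w6 = False.
(w5) alone gives w5 = True.
Now (¬w5) is unsatisfied and unit — conflict.
That branch fails; take w1 = False instead.
(¬w6) alone gives w6 = False.
(¬w3) alone gives w3 = False.
(w7) alone gives w7 = True.
(¬w2) alone gives w2 = False.
(¬w4) alone gives w4 = False.
(w0) alone gives w0 = True.
(w5) alone gives w5 = True.
Now (¬w5) is unsatisfied and unit — conflict.
Both values of w1 lead to a conflict.

UNSATISFIABLE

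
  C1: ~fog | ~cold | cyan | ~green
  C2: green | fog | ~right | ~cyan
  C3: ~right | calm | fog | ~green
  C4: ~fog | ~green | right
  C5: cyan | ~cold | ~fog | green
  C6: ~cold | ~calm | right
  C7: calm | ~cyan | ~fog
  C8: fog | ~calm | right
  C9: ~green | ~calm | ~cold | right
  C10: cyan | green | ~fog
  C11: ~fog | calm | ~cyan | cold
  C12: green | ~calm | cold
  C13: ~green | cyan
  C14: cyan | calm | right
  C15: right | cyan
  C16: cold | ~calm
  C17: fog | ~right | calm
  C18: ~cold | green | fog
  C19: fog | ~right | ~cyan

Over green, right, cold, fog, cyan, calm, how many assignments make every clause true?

There are 2^6 = 64 truth assignments over (green, right, cold, fog, cyan, calm).
Split on right. With right = 1, the clauses containing right are satisfied and ~right drops from the rest; 2 of the 2^5 = 32 assignments to the other variables satisfy what remains.
With right = 0, by the same count on the reduced clause set, 3 assignments work.
Total: 2 + 3 = 5.

5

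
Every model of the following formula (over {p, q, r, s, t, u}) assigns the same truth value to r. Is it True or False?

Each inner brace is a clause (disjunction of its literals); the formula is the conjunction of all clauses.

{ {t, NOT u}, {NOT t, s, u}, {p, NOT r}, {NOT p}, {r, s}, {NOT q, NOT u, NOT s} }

False

Suppose r = true.
Unit clause (p) forces p = true.
But (NOT p) is also a unit clause — contradiction.
So every satisfying assignment has r = False.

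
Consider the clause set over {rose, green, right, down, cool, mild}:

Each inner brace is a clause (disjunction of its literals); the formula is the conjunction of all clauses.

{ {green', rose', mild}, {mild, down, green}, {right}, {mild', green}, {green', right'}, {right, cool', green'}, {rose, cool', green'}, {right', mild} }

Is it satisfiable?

The clause (right) is unit, so right = 1.
The clause (green') is unit, so green = 0.
The clause (mild') is unit, so mild = 0.
That conflicts with the unit clause (mild).
No assignment satisfies every clause.

No, unsatisfiable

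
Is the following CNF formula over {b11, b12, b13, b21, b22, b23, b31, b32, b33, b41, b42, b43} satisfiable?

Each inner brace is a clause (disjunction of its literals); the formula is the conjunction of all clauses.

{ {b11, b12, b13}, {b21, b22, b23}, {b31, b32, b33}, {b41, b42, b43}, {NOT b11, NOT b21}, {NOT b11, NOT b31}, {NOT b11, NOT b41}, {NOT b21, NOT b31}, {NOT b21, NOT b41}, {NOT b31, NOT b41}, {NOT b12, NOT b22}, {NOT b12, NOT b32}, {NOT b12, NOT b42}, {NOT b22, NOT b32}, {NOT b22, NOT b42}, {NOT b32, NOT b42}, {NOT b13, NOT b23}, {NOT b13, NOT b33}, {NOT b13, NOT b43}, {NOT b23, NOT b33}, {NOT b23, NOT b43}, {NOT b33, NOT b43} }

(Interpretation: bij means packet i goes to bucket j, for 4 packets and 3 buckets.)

Unsatisfiable

Try b11 = false.
Try b12 = true.
The clause (NOT b22) is unit, so b22 = false.
The clause (NOT b32) is unit, so b32 = false.
The clause (NOT b42) is unit, so b42 = false.
Try b21 = true.
The clause (NOT b31) is unit, so b31 = false.
The clause (b33) is unit, so b33 = true.
The clause (NOT b41) is unit, so b41 = false.
The clause (b43) is unit, so b43 = true.
That conflicts with the unit clause (NOT b43).
So b21 must be the other value — set b21 = false.
The clause (b23) is unit, so b23 = true.
The clause (NOT b13) is unit, so b13 = false.
The clause (NOT b33) is unit, so b33 = false.
The clause (b31) is unit, so b31 = true.
The clause (NOT b41) is unit, so b41 = false.
The clause (b43) is unit, so b43 = true.
That conflicts with the unit clause (NOT b43).
Either choice for b21 ends in contradiction.
So b12 must be the other value — set b12 = false.
The clause (b13) is unit, so b13 = true.
The clause (NOT b23) is unit, so b23 = false.
The clause (NOT b33) is unit, so b33 = false.
The clause (NOT b43) is unit, so b43 = false.
Try b21 = true.
The clause (NOT b31) is unit, so b31 = false.
The clause (b32) is unit, so b32 = true.
The clause (NOT b41) is unit, so b41 = false.
The clause (b42) is unit, so b42 = true.
That conflicts with the unit clause (NOT b42).
So b21 must be the other value — set b21 = false.
The clause (b22) is unit, so b22 = true.
The clause (NOT b32) is unit, so b32 = false.
The clause (b31) is unit, so b31 = true.
The clause (NOT b41) is unit, so b41 = false.
The clause (b42) is unit, so b42 = true.
That conflicts with the unit clause (NOT b42).
Either choice for b21 ends in contradiction.
Either choice for b12 ends in contradiction.
So b11 must be the other value — set b11 = true.
The clause (NOT b21) is unit, so b21 = false.
The clause (NOT b31) is unit, so b31 = false.
The clause (NOT b41) is unit, so b41 = false.
Try b22 = true.
The clause (NOT b12) is unit, so b12 = false.
The clause (NOT b32) is unit, so b32 = false.
The clause (b33) is unit, so b33 = true.
The clause (NOT b42) is unit, so b42 = false.
The clause (b43) is unit, so b43 = true.
That conflicts with the unit clause (NOT b43).
So b22 must be the other value — set b22 = false.
The clause (b23) is unit, so b23 = true.
The clause (NOT b13) is unit, so b13 = false.
The clause (NOT b33) is unit, so b33 = false.
The clause (b32) is unit, so b32 = true.
The clause (NOT b12) is unit, so b12 = false.
The clause (NOT b42) is unit, so b42 = false.
The clause (b43) is unit, so b43 = true.
That conflicts with the unit clause (NOT b43).
Either choice for b22 ends in contradiction.
Either choice for b11 ends in contradiction.
No assignment satisfies every clause.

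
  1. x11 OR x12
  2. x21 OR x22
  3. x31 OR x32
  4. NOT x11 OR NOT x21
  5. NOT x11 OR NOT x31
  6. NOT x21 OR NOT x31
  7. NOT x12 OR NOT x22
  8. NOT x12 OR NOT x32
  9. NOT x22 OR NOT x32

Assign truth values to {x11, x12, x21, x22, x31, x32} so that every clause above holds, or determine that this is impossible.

UNSATISFIABLE

Try x11 = true.
From the singleton clause (NOT x21), x21 = false.
From the singleton clause (x22), x22 = true.
From the singleton clause (NOT x31), x31 = false.
From the singleton clause (x32), x32 = true.
Now (NOT x32) is unsatisfied and unit — conflict.
That branch fails; take x11 = false instead.
From the singleton clause (x12), x12 = true.
From the singleton clause (NOT x22), x22 = false.
From the singleton clause (x21), x21 = true.
From the singleton clause (NOT x31), x31 = false.
From the singleton clause (x32), x32 = true.
Now (NOT x32) is unsatisfied and unit — conflict.
Both values of x11 lead to a conflict.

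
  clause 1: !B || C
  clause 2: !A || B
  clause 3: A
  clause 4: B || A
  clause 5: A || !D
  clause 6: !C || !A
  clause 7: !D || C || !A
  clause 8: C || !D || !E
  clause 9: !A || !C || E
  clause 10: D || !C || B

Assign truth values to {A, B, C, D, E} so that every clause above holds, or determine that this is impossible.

(A) alone gives A = true.
(B) alone gives B = true.
(C) alone gives C = true.
But (!C) is also a unit clause — contradiction.

UNSATISFIABLE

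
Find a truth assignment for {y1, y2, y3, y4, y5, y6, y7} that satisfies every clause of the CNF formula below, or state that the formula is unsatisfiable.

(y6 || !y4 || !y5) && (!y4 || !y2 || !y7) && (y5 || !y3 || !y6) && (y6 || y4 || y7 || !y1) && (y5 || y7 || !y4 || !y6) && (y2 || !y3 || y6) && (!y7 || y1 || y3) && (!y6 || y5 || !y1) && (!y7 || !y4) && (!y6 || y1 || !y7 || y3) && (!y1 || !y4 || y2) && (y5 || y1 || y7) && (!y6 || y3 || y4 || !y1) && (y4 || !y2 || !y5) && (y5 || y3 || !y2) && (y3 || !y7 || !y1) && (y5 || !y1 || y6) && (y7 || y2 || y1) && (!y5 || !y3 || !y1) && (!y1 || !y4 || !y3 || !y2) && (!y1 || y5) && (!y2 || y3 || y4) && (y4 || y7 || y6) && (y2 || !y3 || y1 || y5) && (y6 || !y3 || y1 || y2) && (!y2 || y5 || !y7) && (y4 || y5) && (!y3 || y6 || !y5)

Branch on y7: set y7 = false.
Branch on y5: set y5 = true.
Branch on y6: set y6 = true.
Branch on y4: set y4 = true.
Branch on y1: set y1 = false.
(y2) alone gives y2 = true.
Every clause is now satisfied; y3 is unconstrained.

y1: false, y2: true, y3: false, y4: true, y5: true, y6: true, y7: false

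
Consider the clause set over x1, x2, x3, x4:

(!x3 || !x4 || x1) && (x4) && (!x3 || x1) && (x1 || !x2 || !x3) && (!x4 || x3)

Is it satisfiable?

Yes, satisfiable

The clause (x4) is unit, so x4 = true.
The clause (x3) is unit, so x3 = true.
The clause (x1) is unit, so x1 = true.
Every clause is now satisfied; x2 is unconstrained.
A satisfying assignment: x1=true, x2=false, x3=true, x4=true.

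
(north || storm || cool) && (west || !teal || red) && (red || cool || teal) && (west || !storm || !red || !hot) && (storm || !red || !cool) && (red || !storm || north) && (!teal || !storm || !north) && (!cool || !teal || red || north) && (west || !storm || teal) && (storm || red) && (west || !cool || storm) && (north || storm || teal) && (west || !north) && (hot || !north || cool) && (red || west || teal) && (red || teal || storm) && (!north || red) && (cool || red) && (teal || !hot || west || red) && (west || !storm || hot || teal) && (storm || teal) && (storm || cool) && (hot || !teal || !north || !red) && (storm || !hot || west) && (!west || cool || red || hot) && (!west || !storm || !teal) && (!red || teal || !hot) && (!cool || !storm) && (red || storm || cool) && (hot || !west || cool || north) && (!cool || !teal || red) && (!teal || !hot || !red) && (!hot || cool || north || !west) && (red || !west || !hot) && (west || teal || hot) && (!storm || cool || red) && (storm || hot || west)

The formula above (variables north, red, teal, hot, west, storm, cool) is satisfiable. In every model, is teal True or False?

Suppose teal = false.
Unit clause (storm) forces storm = true.
Unit clause (west) forces west = true.
Unit clause (!cool) forces cool = false.
Unit clause (red) forces red = true.
Unit clause (!hot) forces hot = false.
Unit clause (!north) forces north = false.
That conflicts with the unit clause (north).
So every satisfying assignment has teal = True.

True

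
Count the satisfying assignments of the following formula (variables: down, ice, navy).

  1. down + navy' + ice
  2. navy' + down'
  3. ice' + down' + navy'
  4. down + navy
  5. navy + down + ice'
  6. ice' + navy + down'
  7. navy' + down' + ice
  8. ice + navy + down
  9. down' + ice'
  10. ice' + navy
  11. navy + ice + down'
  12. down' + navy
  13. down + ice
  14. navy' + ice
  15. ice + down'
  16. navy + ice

There are 2^3 = 8 truth assignments over (down, ice, navy).
Split on ice. With ice = 1, the clauses containing ice are satisfied and ice' drops from the rest; 1 of the 2^2 = 4 assignments to the other variables satisfy what remains.
With ice = 0, by the same count on the reduced clause set, 0 assignments work.
Total: 1 + 0 = 1.

1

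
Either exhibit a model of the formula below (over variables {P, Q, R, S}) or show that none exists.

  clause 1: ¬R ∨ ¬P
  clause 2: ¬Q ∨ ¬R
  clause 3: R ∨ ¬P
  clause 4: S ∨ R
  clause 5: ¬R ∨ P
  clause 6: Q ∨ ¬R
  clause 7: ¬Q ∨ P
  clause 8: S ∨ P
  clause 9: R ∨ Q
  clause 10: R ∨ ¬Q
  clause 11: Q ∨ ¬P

Suppose R = False.
The clause (¬P) is unit, so P = False.
The clause (S) is unit, so S = True.
The clause (¬Q) is unit, so Q = False.
Now (Q) is unsatisfied and unit — conflict.
Backtrack on R: now try R = True.
The clause (¬P) is unit, so P = False.
Now (P) is unsatisfied and unit — conflict.
Either choice for R ends in contradiction.

UNSATISFIABLE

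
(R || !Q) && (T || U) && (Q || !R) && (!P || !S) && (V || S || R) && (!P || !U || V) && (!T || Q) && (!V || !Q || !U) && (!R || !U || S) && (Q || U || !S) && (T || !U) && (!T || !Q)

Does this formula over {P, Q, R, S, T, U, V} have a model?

Unsatisfiable

Branch on R: set R = true.
Unit clause (Q) forces Q = true.
Unit clause (!T) forces T = false.
Unit clause (U) forces U = true.
That conflicts with the unit clause (!U).
Backtrack on R: now try R = false.
Unit clause (!Q) forces Q = false.
Unit clause (!T) forces T = false.
Unit clause (U) forces U = true.
That conflicts with the unit clause (!U).
Both values of R lead to a conflict.
No assignment satisfies every clause.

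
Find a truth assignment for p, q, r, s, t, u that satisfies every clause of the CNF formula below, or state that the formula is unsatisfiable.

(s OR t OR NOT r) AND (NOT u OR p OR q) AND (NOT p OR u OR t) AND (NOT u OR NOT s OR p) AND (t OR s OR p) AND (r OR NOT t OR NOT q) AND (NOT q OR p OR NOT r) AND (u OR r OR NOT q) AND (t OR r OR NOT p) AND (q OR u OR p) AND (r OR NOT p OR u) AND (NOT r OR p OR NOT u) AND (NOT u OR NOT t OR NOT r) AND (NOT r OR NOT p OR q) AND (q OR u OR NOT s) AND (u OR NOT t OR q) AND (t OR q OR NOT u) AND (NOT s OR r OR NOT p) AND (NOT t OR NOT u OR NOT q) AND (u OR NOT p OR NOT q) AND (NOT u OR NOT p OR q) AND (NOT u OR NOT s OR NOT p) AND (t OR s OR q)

Case s = true:
Case u = false:
(q) alone gives q = true.
(r) alone gives r = true.
(p) alone gives p = true.
But (NOT p) is also a unit clause — contradiction.
Undo u and try u = true.
(p) alone gives p = true.
But (NOT p) is also a unit clause — contradiction.
Neither u = true nor u = false works.
Undo s and try s = false.
Case t = true:
Case r = true:
(NOT u) alone gives u = false.
(q) alone gives q = true.
(p) alone gives p = true.
But (NOT p) is also a unit clause — contradiction.
Undo r and try r = false.
(NOT q) alone gives q = false.
(u) alone gives u = true.
(p) alone gives p = true.
But (NOT p) is also a unit clause — contradiction.
Neither r = true nor r = false works.
Undo t and try t = false.
(NOT r) alone gives r = false.
(p) alone gives p = true.
But (NOT p) is also a unit clause — contradiction.
Neither t = true nor t = false works.
Neither s = true nor s = false works.

UNSATISFIABLE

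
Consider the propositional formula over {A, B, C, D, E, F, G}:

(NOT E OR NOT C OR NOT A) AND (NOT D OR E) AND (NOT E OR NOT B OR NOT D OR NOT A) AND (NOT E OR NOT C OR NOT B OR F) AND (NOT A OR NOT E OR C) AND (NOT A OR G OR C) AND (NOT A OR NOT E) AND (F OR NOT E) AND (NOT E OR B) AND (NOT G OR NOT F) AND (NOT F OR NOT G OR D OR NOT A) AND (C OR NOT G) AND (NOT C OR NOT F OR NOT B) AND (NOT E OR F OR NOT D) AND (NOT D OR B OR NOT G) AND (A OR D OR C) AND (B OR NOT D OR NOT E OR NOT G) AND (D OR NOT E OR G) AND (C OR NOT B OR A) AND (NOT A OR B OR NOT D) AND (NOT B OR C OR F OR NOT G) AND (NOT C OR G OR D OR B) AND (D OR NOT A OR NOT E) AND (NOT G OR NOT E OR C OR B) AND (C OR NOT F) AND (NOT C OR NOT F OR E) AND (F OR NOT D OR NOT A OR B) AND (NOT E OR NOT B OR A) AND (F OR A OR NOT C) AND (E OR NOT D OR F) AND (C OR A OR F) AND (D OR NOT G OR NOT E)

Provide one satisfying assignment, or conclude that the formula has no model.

Try D = false.
Try A = true.
The clause (NOT E) is unit, so E = false.
Try G = true.
The clause (NOT F) is unit, so F = false.
The clause (C) is unit, so C = true.
No clause remains; B is free.

A=true, B=false, C=true, D=false, E=false, F=false, G=true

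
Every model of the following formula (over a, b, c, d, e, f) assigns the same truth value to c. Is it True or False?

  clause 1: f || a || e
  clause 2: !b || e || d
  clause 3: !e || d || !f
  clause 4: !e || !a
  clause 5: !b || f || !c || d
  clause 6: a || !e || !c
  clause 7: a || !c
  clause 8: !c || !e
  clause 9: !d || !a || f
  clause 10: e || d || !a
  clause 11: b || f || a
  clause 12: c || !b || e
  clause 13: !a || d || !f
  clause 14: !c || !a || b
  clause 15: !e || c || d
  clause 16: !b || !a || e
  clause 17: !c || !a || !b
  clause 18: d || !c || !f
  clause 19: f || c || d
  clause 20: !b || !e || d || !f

Suppose c = true.
The clause (a) is unit, so a = true.
The clause (!e) is unit, so e = false.
The clause (d) is unit, so d = true.
The clause (f) is unit, so f = true.
The clause (b) is unit, so b = true.
Now (!b) is unsatisfied and unit — conflict.
So every satisfying assignment has c = False.

False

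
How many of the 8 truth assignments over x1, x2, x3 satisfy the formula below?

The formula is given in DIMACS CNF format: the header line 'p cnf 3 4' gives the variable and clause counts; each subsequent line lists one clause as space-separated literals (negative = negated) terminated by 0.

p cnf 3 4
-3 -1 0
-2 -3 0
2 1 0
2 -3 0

There are 2^3 = 8 truth assignments over (x1, x2, x3).
Check each against the 4 clauses (columns in the order x1, x2, x3):
  F F F  ✗ fails (x2 ∨ x1)
  F F T  ✗ fails (x2 ∨ x1)
  F T F  ✓ satisfies all
  F T T  ✗ fails (¬x2 ∨ ¬x3)
  T F F  ✓ satisfies all
  T F T  ✗ fails (¬x3 ∨ ¬x1)
  T T F  ✓ satisfies all
  T T T  ✗ fails (¬x3 ∨ ¬x1)
3 of the 8 rows are models.

3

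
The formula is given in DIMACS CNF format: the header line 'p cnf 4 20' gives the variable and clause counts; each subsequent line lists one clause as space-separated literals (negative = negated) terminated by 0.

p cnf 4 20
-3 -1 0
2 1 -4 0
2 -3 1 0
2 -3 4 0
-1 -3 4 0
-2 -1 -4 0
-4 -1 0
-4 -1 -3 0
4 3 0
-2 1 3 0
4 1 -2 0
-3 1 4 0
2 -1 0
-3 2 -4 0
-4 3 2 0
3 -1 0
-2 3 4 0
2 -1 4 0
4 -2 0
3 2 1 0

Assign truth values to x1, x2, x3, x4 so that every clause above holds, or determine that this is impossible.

Case x3 = True:
Unit clause (¬x1) forces x1 = False.
Unit clause (x2) forces x2 = True.
Unit clause (x4) forces x4 = True.
This assignment satisfies each clause.

x1: False,  x2: True,  x3: True,  x4: True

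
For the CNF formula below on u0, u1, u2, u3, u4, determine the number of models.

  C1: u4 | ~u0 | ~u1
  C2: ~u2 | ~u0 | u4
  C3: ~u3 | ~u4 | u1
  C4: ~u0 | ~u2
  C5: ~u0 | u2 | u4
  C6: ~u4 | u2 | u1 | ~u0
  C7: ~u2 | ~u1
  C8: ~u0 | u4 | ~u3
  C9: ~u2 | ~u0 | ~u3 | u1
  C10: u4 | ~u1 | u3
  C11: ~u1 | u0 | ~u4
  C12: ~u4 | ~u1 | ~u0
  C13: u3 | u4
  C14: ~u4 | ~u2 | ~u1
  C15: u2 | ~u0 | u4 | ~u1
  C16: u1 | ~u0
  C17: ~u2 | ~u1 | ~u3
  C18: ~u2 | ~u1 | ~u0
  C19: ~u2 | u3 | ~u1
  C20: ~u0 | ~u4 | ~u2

5

There are 2^5 = 32 truth assignments over (u0, u1, u2, u3, u4).
Split on u1. With u1 = 1, the clauses containing u1 are satisfied and ~u1 drops from the rest; 1 of the 2^4 = 16 assignments to the other variables satisfy what remains.
With u1 = 0, by the same count on the reduced clause set, 4 assignments work.
(One model: u0=F, u1=F, u2=F, u3=F, u4=T.)
Total: 1 + 4 = 5.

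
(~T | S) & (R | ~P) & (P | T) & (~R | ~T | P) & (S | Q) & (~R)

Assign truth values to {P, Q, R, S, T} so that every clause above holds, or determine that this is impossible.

(~R) alone gives R = 0.
(~P) alone gives P = 0.
(T) alone gives T = 1.
(S) alone gives S = 1.
No clause remains; Q is free.

P=0,  Q=0,  R=0,  S=1,  T=1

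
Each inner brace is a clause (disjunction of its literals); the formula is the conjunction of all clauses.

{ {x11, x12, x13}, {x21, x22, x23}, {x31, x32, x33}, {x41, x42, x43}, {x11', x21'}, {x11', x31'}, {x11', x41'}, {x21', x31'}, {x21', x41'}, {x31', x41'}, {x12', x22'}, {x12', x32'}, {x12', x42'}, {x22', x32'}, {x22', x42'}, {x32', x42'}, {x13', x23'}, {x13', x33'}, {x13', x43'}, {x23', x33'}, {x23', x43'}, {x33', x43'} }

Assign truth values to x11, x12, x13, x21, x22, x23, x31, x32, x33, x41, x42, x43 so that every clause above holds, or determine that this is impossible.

Suppose x11 = 0.
Suppose x12 = 1.
Unit clause (x22') forces x22 = 0.
Unit clause (x32') forces x32 = 0.
Unit clause (x42') forces x42 = 0.
Suppose x21 = 1.
Unit clause (x31') forces x31 = 0.
Unit clause (x33) forces x33 = 1.
Unit clause (x41') forces x41 = 0.
Unit clause (x43) forces x43 = 1.
That conflicts with the unit clause (x43').
Undo x21 and try x21 = 0.
Unit clause (x23) forces x23 = 1.
Unit clause (x13') forces x13 = 0.
Unit clause (x33') forces x33 = 0.
Unit clause (x31) forces x31 = 1.
Unit clause (x41') forces x41 = 0.
Unit clause (x43) forces x43 = 1.
That conflicts with the unit clause (x43').
Either choice for x21 ends in contradiction.
Undo x12 and try x12 = 0.
Unit clause (x13) forces x13 = 1.
Unit clause (x23') forces x23 = 0.
Unit clause (x33') forces x33 = 0.
Unit clause (x43') forces x43 = 0.
Suppose x21 = 1.
Unit clause (x31') forces x31 = 0.
Unit clause (x32) forces x32 = 1.
Unit clause (x41') forces x41 = 0.
Unit clause (x42) forces x42 = 1.
That conflicts with the unit clause (x42').
Undo x21 and try x21 = 0.
Unit clause (x22) forces x22 = 1.
Unit clause (x32') forces x32 = 0.
Unit clause (x31) forces x31 = 1.
Unit clause (x41') forces x41 = 0.
Unit clause (x42) forces x42 = 1.
That conflicts with the unit clause (x42').
Either choice for x21 ends in contradiction.
Either choice for x12 ends in contradiction.
Undo x11 and try x11 = 1.
Unit clause (x21') forces x21 = 0.
Unit clause (x31') forces x31 = 0.
Unit clause (x41') forces x41 = 0.
Suppose x22 = 1.
Unit clause (x12') forces x12 = 0.
Unit clause (x32') forces x32 = 0.
Unit clause (x33) forces x33 = 1.
Unit clause (x42') forces x42 = 0.
Unit clause (x43) forces x43 = 1.
That conflicts with the unit clause (x43').
Undo x22 and try x22 = 0.
Unit clause (x23) forces x23 = 1.
Unit clause (x13') forces x13 = 0.
Unit clause (x33') forces x33 = 0.
Unit clause (x32) forces x32 = 1.
Unit clause (x12') forces x12 = 0.
Unit clause (x42') forces x42 = 0.
Unit clause (x43) forces x43 = 1.
That conflicts with the unit clause (x43').
Either choice for x22 ends in contradiction.
Either choice for x11 ends in contradiction.

UNSATISFIABLE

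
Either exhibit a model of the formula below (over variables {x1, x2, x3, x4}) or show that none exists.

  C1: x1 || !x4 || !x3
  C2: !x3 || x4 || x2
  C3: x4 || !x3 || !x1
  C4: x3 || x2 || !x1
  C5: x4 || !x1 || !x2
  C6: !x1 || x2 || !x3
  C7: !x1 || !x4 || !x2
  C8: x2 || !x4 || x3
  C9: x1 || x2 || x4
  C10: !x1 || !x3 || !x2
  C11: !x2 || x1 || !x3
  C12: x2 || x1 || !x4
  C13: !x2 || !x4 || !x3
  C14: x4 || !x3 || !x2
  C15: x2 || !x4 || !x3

x1 ↦ false; x2 ↦ true; x3 ↦ false; x4 ↦ false

Branch on x1: set x1 = false.
Branch on x4: set x4 = false.
The clause (x2) is unit, so x2 = true.
The clause (!x3) is unit, so x3 = false.
This assignment satisfies each clause.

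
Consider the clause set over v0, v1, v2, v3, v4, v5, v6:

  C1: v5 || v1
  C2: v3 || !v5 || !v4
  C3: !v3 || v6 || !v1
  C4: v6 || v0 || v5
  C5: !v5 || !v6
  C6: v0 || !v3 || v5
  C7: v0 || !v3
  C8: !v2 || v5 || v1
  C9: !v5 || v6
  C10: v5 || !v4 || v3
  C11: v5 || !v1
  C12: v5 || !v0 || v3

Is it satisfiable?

Try v5 = true.
The clause (!v6) is unit, so v6 = false.
That conflicts with the unit clause (v6).
Undo v5 and try v5 = false.
The clause (v1) is unit, so v1 = true.
That conflicts with the unit clause (!v1).
Both values of v5 lead to a conflict.
No assignment satisfies every clause.

No, unsatisfiable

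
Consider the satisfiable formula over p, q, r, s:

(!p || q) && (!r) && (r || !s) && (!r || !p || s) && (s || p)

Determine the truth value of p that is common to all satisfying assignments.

Suppose p = false.
Unit clause (!r) forces r = false.
Unit clause (!s) forces s = false.
That conflicts with the unit clause (s).
So every satisfying assignment has p = True.

True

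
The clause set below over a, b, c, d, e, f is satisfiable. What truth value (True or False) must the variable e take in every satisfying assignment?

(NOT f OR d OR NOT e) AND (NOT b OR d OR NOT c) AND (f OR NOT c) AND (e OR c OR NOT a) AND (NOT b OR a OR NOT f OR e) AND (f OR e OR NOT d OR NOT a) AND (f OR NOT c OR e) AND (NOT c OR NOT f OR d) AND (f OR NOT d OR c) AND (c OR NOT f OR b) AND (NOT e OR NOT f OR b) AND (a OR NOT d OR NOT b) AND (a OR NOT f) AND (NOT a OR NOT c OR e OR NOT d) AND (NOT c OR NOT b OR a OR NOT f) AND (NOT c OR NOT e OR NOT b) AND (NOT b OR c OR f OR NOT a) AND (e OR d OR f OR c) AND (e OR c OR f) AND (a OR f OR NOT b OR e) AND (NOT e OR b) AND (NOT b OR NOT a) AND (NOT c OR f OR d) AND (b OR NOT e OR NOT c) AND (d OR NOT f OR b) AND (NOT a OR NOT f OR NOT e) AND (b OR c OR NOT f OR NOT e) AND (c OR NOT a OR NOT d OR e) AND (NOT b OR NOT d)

Suppose e = false.
Branch on f: set f = true.
(a) alone gives a = true.
(c) alone gives c = true.
(d) alone gives d = true.
That conflicts with the unit clause (NOT d).
Undo f and try f = false.
(NOT c) alone gives c = false.
That conflicts with the unit clause (c).
Both values of f lead to a conflict.
So every satisfying assignment has e = True.

True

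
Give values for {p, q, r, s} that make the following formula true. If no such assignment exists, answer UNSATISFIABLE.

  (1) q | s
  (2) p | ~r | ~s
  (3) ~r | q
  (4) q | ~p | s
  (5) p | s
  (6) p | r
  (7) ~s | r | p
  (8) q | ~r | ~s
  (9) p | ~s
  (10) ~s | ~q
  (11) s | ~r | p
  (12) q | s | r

Suppose q = 0.
The clause (s) is unit, so s = 1.
The clause (~r) is unit, so r = 0.
The clause (p) is unit, so p = 1.
This assignment satisfies each clause.

p=1; q=0; r=0; s=1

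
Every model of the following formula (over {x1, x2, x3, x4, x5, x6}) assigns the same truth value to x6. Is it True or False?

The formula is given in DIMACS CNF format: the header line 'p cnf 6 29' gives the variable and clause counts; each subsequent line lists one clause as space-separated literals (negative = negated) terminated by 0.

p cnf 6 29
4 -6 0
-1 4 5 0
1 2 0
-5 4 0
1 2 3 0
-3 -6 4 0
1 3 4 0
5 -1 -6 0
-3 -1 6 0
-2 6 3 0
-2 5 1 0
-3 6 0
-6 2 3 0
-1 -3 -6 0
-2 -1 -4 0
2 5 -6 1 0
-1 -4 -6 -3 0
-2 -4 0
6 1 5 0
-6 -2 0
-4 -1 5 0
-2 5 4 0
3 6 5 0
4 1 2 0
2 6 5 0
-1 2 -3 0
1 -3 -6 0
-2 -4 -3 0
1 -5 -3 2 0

Suppose x6 = True.
(x4) alone gives x4 = True.
(¬x2) alone gives x2 = False.
(x1) alone gives x1 = True.
(x5) alone gives x5 = True.
(x3) alone gives x3 = True.
That conflicts with the unit clause (¬x3).
So every satisfying assignment has x6 = False.

False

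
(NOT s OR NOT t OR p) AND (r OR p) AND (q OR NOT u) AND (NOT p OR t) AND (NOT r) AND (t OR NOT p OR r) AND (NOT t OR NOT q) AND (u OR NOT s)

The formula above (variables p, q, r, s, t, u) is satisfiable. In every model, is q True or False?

False

Suppose q = true.
From the singleton clause (NOT r), r = false.
From the singleton clause (p), p = true.
From the singleton clause (t), t = true.
That conflicts with the unit clause (NOT t).
So every satisfying assignment has q = False.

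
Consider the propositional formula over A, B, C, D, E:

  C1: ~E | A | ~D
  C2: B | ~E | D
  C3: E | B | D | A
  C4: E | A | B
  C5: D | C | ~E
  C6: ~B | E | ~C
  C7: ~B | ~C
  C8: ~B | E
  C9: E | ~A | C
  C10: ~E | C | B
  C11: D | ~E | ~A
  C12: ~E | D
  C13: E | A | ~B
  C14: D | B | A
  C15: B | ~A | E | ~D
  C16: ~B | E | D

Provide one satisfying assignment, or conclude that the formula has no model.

A ↦ 1, B ↦ 1, C ↦ 0, D ↦ 1, E ↦ 1

Case B = 1:
(~C) alone gives C = 0.
(E) alone gives E = 1.
(D) alone gives D = 1.
(A) alone gives A = 1.
This assignment satisfies each clause.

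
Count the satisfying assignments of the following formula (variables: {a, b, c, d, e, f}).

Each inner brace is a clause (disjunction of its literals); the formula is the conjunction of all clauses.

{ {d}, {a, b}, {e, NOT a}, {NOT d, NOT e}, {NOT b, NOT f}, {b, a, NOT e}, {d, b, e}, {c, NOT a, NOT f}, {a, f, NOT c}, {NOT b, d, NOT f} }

There are 2^6 = 64 truth assignments over (a, b, c, d, e, f).
Split on a. With a = true, the clauses containing a are satisfied and NOT a drops from the rest; 0 of the 2^5 = 32 assignments to the other variables satisfy what remains.
With a = false, by the same count on the reduced clause set, 1 assignment works.
(One model: a=F, b=T, c=F, d=T, e=F, f=F.)
Total: 0 + 1 = 1.

1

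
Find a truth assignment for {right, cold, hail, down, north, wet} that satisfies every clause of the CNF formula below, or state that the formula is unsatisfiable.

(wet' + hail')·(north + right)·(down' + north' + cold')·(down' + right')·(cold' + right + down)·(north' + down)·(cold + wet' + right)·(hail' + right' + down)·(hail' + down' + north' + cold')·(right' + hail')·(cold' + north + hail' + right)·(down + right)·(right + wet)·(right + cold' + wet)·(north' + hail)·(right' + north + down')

right ↦ 1, cold ↦ 1, hail ↦ 0, down ↦ 0, north ↦ 0, wet ↦ 1

Branch on wet: set wet = 1.
From the singleton clause (hail'), hail = 0.
From the singleton clause (north'), north = 0.
From the singleton clause (right), right = 1.
From the singleton clause (down'), down = 0.
All clauses hold; cold can take either value.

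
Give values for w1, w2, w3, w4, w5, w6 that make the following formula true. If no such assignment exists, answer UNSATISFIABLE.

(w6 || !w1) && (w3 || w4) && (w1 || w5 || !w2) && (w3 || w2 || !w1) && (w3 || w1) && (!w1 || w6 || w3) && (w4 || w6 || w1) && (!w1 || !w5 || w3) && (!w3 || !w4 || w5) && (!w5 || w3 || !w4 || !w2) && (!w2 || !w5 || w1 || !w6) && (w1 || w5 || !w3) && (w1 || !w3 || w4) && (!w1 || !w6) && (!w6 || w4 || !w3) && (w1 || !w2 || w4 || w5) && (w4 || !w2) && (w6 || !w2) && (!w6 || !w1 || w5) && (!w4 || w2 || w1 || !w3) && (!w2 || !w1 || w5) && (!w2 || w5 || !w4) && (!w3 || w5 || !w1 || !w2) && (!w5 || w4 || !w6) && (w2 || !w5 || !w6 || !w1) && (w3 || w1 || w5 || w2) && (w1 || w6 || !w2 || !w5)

UNSATISFIABLE

Branch on w6: set w6 = true.
The clause (!w1) is unit, so w1 = false.
The clause (w3) is unit, so w3 = true.
The clause (w5) is unit, so w5 = true.
The clause (!w2) is unit, so w2 = false.
The clause (w4) is unit, so w4 = true.
Now (!w4) is unsatisfied and unit — conflict.
Undo w6 and try w6 = false.
The clause (!w1) is unit, so w1 = false.
The clause (w3) is unit, so w3 = true.
The clause (w4) is unit, so w4 = true.
The clause (w5) is unit, so w5 = true.
The clause (!w2) is unit, so w2 = false.
Now (w2) is unsatisfied and unit — conflict.
Both values of w6 lead to a conflict.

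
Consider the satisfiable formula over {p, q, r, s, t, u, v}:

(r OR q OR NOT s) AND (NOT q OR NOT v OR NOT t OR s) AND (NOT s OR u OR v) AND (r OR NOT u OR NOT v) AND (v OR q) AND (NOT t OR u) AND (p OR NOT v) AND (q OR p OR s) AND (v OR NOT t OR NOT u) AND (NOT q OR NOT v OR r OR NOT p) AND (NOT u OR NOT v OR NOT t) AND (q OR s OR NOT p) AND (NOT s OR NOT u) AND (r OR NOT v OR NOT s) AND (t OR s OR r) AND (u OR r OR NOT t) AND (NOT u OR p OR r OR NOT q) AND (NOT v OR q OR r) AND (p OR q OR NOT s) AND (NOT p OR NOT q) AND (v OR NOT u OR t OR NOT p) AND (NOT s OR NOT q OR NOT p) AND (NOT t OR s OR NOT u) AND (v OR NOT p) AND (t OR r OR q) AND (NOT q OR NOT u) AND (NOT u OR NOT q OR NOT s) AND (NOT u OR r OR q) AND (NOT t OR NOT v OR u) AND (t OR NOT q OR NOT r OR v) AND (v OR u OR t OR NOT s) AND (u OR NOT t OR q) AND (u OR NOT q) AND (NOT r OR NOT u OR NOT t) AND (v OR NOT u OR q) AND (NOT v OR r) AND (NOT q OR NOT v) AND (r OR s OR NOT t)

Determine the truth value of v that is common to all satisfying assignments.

True

Suppose v = false.
From the singleton clause (q), q = true.
From the singleton clause (NOT p), p = false.
From the singleton clause (NOT u), u = false.
But (u) is also a unit clause — contradiction.
So every satisfying assignment has v = True.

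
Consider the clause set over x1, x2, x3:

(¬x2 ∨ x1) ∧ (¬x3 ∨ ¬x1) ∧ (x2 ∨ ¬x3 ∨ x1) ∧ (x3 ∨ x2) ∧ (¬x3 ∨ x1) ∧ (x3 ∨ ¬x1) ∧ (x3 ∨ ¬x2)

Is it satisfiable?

Suppose x2 = False.
From the singleton clause (x3), x3 = True.
From the singleton clause (¬x1), x1 = False.
But (x1) is also a unit clause — contradiction.
Undo x2 and try x2 = True.
From the singleton clause (x1), x1 = True.
From the singleton clause (¬x3), x3 = False.
But (x3) is also a unit clause — contradiction.
Neither x2 = True nor x2 = False works.
No assignment satisfies every clause.

Unsatisfiable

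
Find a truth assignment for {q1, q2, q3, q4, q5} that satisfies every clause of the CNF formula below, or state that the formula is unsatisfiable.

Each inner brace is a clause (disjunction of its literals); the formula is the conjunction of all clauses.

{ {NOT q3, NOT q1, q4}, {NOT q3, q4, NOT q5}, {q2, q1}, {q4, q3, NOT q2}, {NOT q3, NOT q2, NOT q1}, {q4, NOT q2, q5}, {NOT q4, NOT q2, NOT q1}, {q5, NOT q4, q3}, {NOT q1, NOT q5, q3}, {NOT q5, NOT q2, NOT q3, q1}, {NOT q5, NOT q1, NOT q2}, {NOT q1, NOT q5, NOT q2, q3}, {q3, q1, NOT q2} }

q1=true,  q2=false,  q3=true,  q4=true,  q5=false

Suppose q2 = false.
From the singleton clause (q1), q1 = true.
Suppose q3 = true.
From the singleton clause (q4), q4 = true.
All clauses hold; q5 can take either value.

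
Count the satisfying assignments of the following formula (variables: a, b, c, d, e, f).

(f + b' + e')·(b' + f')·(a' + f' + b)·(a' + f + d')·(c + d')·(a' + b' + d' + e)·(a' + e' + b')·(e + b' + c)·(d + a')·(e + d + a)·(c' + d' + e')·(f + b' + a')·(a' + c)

There are 2^6 = 64 truth assignments over (a, b, c, d, e, f).
Split on c. With c = 1, the clauses containing c are satisfied and c' drops from the rest; 5 of the 2^5 = 32 assignments to the other variables satisfy what remains.
With c = 0, by the same count on the reduced clause set, 2 assignments work.
(One model: a=F, b=F, c=F, d=F, e=T, f=F.)
Total: 5 + 2 = 7.

7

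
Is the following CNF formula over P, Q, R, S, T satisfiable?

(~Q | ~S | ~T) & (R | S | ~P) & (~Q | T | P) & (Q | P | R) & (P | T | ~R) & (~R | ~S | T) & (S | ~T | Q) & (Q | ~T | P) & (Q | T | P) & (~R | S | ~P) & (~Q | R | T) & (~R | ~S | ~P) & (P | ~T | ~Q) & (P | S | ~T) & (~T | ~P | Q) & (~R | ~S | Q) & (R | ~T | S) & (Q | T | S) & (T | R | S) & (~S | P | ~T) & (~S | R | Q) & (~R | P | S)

Case Q = 0:
Case P = 1:
(~T) alone gives T = 0.
(S) alone gives S = 1.
(~R) alone gives R = 0.
But (R) is also a unit clause — contradiction.
That branch fails; take P = 0 instead.
(R) alone gives R = 1.
(T) alone gives T = 1.
But (~T) is also a unit clause — contradiction.
Either choice for P ends in contradiction.
That branch fails; take Q = 1 instead.
Case S = 0:
Case R = 1:
(~P) alone gives P = 0.
But (P) is also a unit clause — contradiction.
That branch fails; take R = 0 instead.
(~P) alone gives P = 0.
(T) alone gives T = 1.
But (~T) is also a unit clause — contradiction.
Either choice for R ends in contradiction.
That branch fails; take S = 1 instead.
(~T) alone gives T = 0.
(P) alone gives P = 1.
(~R) alone gives R = 0.
But (R) is also a unit clause — contradiction.
Either choice for S ends in contradiction.
Either choice for Q ends in contradiction.
No assignment satisfies every clause.

No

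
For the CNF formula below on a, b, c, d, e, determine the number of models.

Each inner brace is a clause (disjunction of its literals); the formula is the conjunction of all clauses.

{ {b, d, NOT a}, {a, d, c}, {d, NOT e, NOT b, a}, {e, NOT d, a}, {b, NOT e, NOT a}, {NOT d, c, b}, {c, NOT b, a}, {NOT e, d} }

There are 2^5 = 32 truth assignments over (a, b, c, d, e).
Split on d. With d = true, the clauses containing d are satisfied and NOT d drops from the rest; 7 of the 2^4 = 16 assignments to the other variables satisfy what remains.
With d = false, by the same count on the reduced clause set, 4 assignments work.
(One model: a=F, b=F, c=T, d=F, e=F.)
Total: 7 + 4 = 11.

11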